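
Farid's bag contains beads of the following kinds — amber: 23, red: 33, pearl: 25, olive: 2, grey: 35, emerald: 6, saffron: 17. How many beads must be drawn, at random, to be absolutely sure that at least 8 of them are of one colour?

44

By pigeonhole, put each drawn bead into a box by colour. The largest draw with every box below 8 takes min(count, 7) from each colour; colours with fewer than 7 contribute all they have.
Σ min(cᵢ, 7) = 7 + 7 + 7 + 2 + 7 + 6 + 7 = 43.
Draw number 43 + 1 = 44 must push one box to 8.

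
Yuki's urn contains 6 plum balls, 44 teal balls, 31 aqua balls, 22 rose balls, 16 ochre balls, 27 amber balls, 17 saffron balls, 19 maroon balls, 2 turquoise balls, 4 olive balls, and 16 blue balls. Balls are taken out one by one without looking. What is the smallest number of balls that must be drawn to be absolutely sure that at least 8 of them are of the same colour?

The 11 colours are the holes; the balls drawn are the pigeons.
To avoid 8 of any one colour, the worst case takes at most 7 of each colour, or every ball of a colour that has fewer than 7.
That gives 6 + 7 + 7 + 7 + 7 + 7 + 7 + 7 + 2 + 4 + 7 = 68 balls with no colour reaching 8.
The next ball forces some colour to 8, so 68 + 1 = 69.

69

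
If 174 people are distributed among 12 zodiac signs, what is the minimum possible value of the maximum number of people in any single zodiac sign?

The 12 zodiac signs are the holes and the 174 people are the pigeons.
If every zodiac sign held at most 14 people, the total would be at most 12 × 14 = 168, which is less than 174.
So some zodiac sign holds at least ⌈174/12⌉ = 15 people.

15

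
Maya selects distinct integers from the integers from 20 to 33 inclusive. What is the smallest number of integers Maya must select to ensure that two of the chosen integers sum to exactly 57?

10

Group the elements by complementary pair {x, 57−x}: {24,33}, {25,32}, {26,31}, …, giving 5 two-element pairs and 4 integers whose partner 57−x falls outside [20,33].
Treating each of those 9 groups as a pigeonhole, one can pick one integer per group — 9 integers — with no two summing to 57.
The 10th integer lands in an occupied pair, forcing a sum of 57.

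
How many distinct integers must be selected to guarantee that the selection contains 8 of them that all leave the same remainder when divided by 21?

Pigeonhole: the 21 residue classes mod 21 are the pigeonholes.
With 147 integers one could put 7 in each residue class and have no class reach 8.
The 148th integer pushes some class to 8, so 21·7 + 1 = 148.

148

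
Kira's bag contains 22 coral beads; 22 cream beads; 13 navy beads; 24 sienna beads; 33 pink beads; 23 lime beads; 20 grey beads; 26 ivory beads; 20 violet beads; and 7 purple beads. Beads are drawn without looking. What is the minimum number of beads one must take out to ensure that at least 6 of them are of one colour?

51

By the pigeonhole principle, put each drawn bead into a box by colour. The largest draw with every box below 6 takes min(count, 5) from each colour.
Σ min(cᵢ, 5) = 5 + 5 + 5 + 5 + 5 + 5 + 5 + 5 + 5 + 5 = 50.
Draw number 50 + 1 = 51 must push one box to 6.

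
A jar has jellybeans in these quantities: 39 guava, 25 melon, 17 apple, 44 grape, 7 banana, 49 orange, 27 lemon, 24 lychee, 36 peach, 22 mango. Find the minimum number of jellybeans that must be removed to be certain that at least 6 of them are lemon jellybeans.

In the worst case for collecting lemon jellybeans, every non-lemon jellybean comes out first.
There are 39 + 25 + 17 + 44 + 7 + 49 + 24 + 36 + 22 = 263 non-lemon jellybeans altogether.
After those, each further jellybean must be lemon, so 263 + 6 = 269 draws guarantee 6 lemon jellybeans.

269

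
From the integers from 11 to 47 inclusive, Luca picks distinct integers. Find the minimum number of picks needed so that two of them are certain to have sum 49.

24

A set avoiding the sum 49 can contain at most one of each pair {x, 49−x}, plus the 9 elements whose complement lies outside the range.
The integers 25, …, 47 (23 of them) are such a set: any two sum to at least 25+26 = 51 > 49.
Any 24th integer completes one of the 14 pairs, so 24 choices force a sum of 49.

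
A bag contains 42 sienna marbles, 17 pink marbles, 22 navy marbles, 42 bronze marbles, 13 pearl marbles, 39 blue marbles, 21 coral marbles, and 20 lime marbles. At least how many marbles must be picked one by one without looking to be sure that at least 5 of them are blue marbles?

In the worst case for collecting blue marbles, every non-blue marble comes out first.
There are 42 + 17 + 22 + 42 + 13 + 21 + 20 = 177 non-blue marbles altogether.
After those, each further marble must be blue, so 177 + 5 = 182 draws guarantee 5 blue marbles.

182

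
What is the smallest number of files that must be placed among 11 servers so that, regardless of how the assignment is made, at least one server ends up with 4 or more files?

With 33 files one could put exactly 3 in each of the 11 servers, and no server would reach 4.
Pigeonhole: one more file must land in a server that already has 3, giving it 4.
So 11 × 3 + 1 = 34 files are required.

34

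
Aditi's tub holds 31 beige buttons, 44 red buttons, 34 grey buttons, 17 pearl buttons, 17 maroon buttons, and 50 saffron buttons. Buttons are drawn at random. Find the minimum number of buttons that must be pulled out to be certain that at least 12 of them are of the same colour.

Pigeonhole: the 6 colours are the holes; the buttons drawn are the pigeons.
To avoid 12 of any one colour, the worst case takes at most 11 of each colour.
That gives 11 + 11 + 11 + 11 + 11 + 11 = 66 buttons with no colour reaching 12.
The next button forces some colour to 12, so 66 + 1 = 67.

67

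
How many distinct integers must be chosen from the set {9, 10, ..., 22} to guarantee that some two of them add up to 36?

11

Group the elements by complementary pair {x, 36−x}: {14,22}, {15,21}, {16,20}, …, giving 4 two-element pairs; the single value 18 (it cannot pair with itself since the integers are distinct); and 5 integers whose partner 36−x falls outside [9,22].
Treating each of those 10 groups as a pigeonhole, one can pick one integer per group — 10 integers — with no two summing to 36.
The 11th integer lands in an occupied pair, forcing a sum of 36.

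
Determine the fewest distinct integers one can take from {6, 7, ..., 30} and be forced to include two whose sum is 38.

A set avoiding the sum 38 can contain at most one of each pair {x, 38−x}, plus the 3 elements whose complement lies outside the range or equal to its own complement.
The integers 6, …, 19 (14 of them) are such a set: any two sum to at least 6+7 = 13 and at most 18+19 = 37 < 38.
Any 15th integer completes one of the 11 pairs, so 15 choices force a sum of 38.

15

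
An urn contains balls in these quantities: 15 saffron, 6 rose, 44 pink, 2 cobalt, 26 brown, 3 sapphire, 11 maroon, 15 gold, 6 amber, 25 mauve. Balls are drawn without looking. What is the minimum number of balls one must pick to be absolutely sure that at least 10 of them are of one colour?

72

Pigeonhole: put each drawn ball into a box by colour. The largest draw with every box below 10 takes min(count, 9) from each colour; colours with fewer than 9 contribute all they have.
Σ min(cᵢ, 9) = 9 + 6 + 9 + 2 + 9 + 3 + 9 + 9 + 6 + 9 = 71.
Draw number 71 + 1 = 72 must push one box to 10.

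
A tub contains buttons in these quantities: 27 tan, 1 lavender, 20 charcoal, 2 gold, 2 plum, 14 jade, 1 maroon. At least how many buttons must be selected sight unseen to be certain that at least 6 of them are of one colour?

22

By pigeonhole, the 7 colours are the holes; the buttons drawn are the pigeons.
To avoid 6 of any one colour, the worst case takes at most 5 of each colour, or every button of a colour that has fewer than 5.
That gives 5 + 1 + 5 + 2 + 2 + 5 + 1 = 21 buttons with no colour reaching 6.
The next button forces some colour to 6, so 21 + 1 = 22.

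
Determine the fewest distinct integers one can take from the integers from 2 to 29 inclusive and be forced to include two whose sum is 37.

18

Group the elements by complementary pair {x, 37−x}: {8,29}, {9,28}, {10,27}, …, giving 11 two-element pairs and 6 integers whose partner 37−x falls outside [2,29].
By pigeonhole, treating each of those 17 groups as a pigeonhole, one can pick one integer per group — 17 integers — with no two summing to 37.
The 18th integer lands in an occupied pair, forcing a sum of 37.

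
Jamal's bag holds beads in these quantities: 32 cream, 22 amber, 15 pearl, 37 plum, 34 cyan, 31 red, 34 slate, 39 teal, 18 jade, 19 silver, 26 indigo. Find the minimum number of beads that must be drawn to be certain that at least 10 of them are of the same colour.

Put each drawn bead into a box by colour. The largest draw with every box below 10 takes min(count, 9) from each colour.
Σ min(cᵢ, 9) = 9 + 9 + 9 + 9 + 9 + 9 + 9 + 9 + 9 + 9 + 9 = 99.
Draw number 99 + 1 = 100 must push one box to 10.

100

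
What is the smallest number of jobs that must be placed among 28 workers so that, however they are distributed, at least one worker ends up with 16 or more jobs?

With 420 jobs one could put exactly 15 in each of the 28 workers, and no worker would reach 16.
One more job must land in a worker that already has 15, giving it 16.
So 28 × 15 + 1 = 421 jobs are required.

421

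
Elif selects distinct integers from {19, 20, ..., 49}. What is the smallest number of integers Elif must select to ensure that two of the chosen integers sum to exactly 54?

Two chosen integers sum to 54 exactly when both halves of some pair {x, 54−x} with 19 ≤ x ≤ 54−x ≤ 35 are chosen — 8 such pairs.
The remaining 15 elements (those with no distinct partner in range) can never complete a 54-sum, so the worst case takes all of them and one from each pair: 15 + 8 = 23.
Pigeonhole: the 24th integer has to be the second member of some pair, so 23 + 1 = 24.

24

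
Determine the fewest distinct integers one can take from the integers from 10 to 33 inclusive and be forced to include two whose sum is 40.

15

A set avoiding the sum 40 can contain at most one of each pair {x, 40−x}, plus the 4 elements whose complement lies outside the range or equal to its own complement.
The integers 20, …, 33 (14 of them) are such a set: any two sum to at least 20+21 = 41 > 40.
Any 15th integer completes one of the 10 pairs, so 15 choices force a sum of 40.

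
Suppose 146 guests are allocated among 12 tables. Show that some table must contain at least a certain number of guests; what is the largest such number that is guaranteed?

13

Pigeonhole: the 12 tables are the holes and the 146 guests are the pigeons.
If every table held at most 12 guests, the total would be at most 12 × 12 = 144, which is less than 146.
So some table holds at least ⌈146/12⌉ = 13 guests.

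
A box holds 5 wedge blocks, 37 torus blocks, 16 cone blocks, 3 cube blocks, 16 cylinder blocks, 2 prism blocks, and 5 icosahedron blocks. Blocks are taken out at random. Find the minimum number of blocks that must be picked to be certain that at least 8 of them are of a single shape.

Pigeonhole: put each drawn block into a box by shape. The largest draw with every box below 8 takes min(count, 7) from each shape; shapes with fewer than 7 contribute all they have.
Σ min(cᵢ, 7) = 5 + 7 + 7 + 3 + 7 + 2 + 5 = 36.
Draw number 36 + 1 = 37 must push one box to 8.

37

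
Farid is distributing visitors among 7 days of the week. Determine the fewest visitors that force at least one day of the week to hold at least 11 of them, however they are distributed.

71

With 70 visitors one could put exactly 10 in each of the 7 days of the week, and no day of the week would reach 11.
One more visitor must land in a day of the week that already has 10, giving it 11.
So 7 × 10 + 1 = 71 visitors are required.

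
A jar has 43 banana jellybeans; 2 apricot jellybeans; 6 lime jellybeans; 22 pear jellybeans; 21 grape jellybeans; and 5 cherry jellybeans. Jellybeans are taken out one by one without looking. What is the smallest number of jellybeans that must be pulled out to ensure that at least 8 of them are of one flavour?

Pigeonhole: the 6 flavours are the holes; the jellybeans drawn are the pigeons.
To avoid 8 of any one flavour, the worst case takes at most 7 of each flavour, or every jellybean of a flavour that has fewer than 7.
That gives 7 + 2 + 6 + 7 + 7 + 5 = 34 jellybeans with no flavour reaching 8.
The next jellybean forces some flavour to 8, so 34 + 1 = 35.

35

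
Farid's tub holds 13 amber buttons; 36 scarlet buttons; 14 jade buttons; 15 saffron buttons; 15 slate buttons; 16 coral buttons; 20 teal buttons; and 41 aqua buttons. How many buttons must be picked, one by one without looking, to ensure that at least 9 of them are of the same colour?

65

An adversary could hand out at most 8 buttons per colour: 8 + 8 + 8 + 8 + 8 + 8 + 8 + 8 = 64 buttons and still no colour has 9.
By pigeonhole, one more button lands in a colour already at 8, so 65 draws are enough and 64 are not.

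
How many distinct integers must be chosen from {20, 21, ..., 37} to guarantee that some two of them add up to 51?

13

Group the elements by complementary pair {x, 51−x}: {20,31}, {21,30}, {22,29}, …, giving 6 two-element pairs and 6 integers whose partner 51−x falls outside [20,37].
By pigeonhole, treating each of those 12 groups as a pigeonhole, one can pick one integer per group — 12 integers — with no two summing to 51.
The 13th integer lands in an occupied pair, forcing a sum of 51.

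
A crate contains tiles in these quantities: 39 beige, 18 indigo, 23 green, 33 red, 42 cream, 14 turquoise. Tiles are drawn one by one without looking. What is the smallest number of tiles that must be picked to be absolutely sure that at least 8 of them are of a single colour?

43

Pigeonhole: put each drawn tile into a box by colour. The largest draw with every box below 8 takes min(count, 7) from each colour.
Σ min(cᵢ, 7) = 7 + 7 + 7 + 7 + 7 + 7 = 42.
Draw number 42 + 1 = 43 must push one box to 8.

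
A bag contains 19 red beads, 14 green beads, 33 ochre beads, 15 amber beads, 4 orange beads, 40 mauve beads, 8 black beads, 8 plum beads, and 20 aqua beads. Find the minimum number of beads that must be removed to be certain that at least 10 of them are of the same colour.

75

Pigeonhole: put each drawn bead into a box by colour. The largest draw with every box below 10 takes min(count, 9) from each colour; colours with fewer than 9 contribute all they have.
Σ min(cᵢ, 9) = 9 + 9 + 9 + 9 + 4 + 9 + 8 + 8 + 9 = 74.
Draw number 74 + 1 = 75 must push one box to 10.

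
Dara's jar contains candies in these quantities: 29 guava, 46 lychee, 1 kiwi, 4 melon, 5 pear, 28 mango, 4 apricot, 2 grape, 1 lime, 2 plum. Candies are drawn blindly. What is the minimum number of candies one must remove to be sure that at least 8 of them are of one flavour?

41

By the pigeonhole principle, the 10 flavours are the holes; the candies drawn are the pigeons.
To avoid 8 of any one flavour, the worst case takes at most 7 of each flavour, or every candy of a flavour that has fewer than 7.
That gives 7 + 7 + 1 + 4 + 5 + 7 + 4 + 2 + 1 + 2 = 40 candies with no flavour reaching 8.
The next candy forces some flavour to 8, so 40 + 1 = 41.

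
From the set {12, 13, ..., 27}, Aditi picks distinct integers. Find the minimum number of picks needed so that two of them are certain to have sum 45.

Group the elements by complementary pair {x, 45−x}: {18,27}, {19,26}, {20,25}, …, giving 5 two-element pairs and 6 integers whose partner 45−x falls outside [12,27].
By pigeonhole, treating each of those 11 groups as a pigeonhole, one can pick one integer per group — 11 integers — with no two summing to 45.
The 12th integer lands in an occupied pair, forcing a sum of 45.

12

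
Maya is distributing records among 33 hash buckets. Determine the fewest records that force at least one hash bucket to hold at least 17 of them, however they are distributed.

529

With 528 records one could put exactly 16 in each of the 33 hash buckets, and no hash bucket would reach 17.
By pigeonhole, one more record must land in a hash bucket that already has 16, giving it 17.
So 33 × 16 + 1 = 529 records are required.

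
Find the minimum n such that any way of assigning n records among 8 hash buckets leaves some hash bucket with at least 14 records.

With 104 records one could put exactly 13 in each of the 8 hash buckets, and no hash bucket would reach 14.
One more record must land in a hash bucket that already has 13, giving it 14.
So 8 × 13 + 1 = 105 records are required.

105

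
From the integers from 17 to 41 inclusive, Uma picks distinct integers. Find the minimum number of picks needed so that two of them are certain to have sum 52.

Two chosen integers sum to 52 exactly when both halves of some pair {x, 52−x} with 17 ≤ x ≤ 52−x ≤ 35 are chosen — 9 such pairs.
The remaining 7 elements (those with no distinct partner in range) can never complete a 52-sum, so the worst case takes all of them and one from each pair: 7 + 9 = 16.
Pigeonhole: the 17th integer has to be the second member of some pair, so 16 + 1 = 17.

17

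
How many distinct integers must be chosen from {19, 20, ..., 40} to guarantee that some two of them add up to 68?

Two chosen integers sum to 68 exactly when both halves of some pair {x, 68−x} with 28 ≤ x ≤ 68−x ≤ 40 are chosen — 6 such pairs.
The remaining 10 elements (those with no distinct partner in range) can never complete a 68-sum, so the worst case takes all of them and one from each pair: 10 + 6 = 16.
Pigeonhole: the 17th integer has to be the second member of some pair, so 16 + 1 = 17.

17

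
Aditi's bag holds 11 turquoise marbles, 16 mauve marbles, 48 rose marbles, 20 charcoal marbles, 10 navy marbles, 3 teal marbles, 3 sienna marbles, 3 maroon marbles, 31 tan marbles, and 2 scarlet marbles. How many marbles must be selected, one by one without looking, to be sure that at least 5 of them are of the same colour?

An adversary could hand out at most 4 marbles per colour (4 colours run out sooner): 4 + 4 + 4 + 4 + 4 + 3 + 3 + 3 + 4 + 2 = 35 marbles and still no colour has 5.
One more marble lands in a colour already at 4, so 36 draws are enough and 35 are not.

36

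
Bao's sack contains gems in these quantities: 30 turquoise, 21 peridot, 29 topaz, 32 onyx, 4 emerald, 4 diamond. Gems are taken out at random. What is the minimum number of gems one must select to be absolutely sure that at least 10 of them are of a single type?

45

The 6 types are the holes; the gems drawn are the pigeons.
To avoid 10 of any one type, the worst case takes at most 9 of each type, or every gem of a type that has fewer than 9.
That gives 9 + 9 + 9 + 9 + 4 + 4 = 44 gems with no type reaching 10.
The next gem forces some type to 10, so 44 + 1 = 45.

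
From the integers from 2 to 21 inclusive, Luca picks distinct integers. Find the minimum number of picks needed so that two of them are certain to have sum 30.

Two chosen integers sum to 30 exactly when both halves of some pair {x, 30−x} with 9 ≤ x ≤ 30−x ≤ 21 are chosen — 6 such pairs.
The remaining 8 elements (those with no distinct partner in range) can never complete a 30-sum, so the worst case takes all of them and one from each pair: 8 + 6 = 14.
By pigeonhole, the 15th integer has to be the second member of some pair, so 14 + 1 = 15.

15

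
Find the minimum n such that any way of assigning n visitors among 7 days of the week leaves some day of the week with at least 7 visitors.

With 42 visitors one could put exactly 6 in each of the 7 days of the week, and no day of the week would reach 7.
One more visitor must land in a day of the week that already has 6, giving it 7.
So 7 × 6 + 1 = 43 visitors are required.

43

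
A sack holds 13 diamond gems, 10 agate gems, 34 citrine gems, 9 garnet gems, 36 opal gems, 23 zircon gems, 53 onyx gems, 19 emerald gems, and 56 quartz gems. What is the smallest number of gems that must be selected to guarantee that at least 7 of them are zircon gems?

237

In the worst case for collecting zircon gems, every non-zircon gem comes out first.
There are 13 + 10 + 34 + 9 + 36 + 53 + 19 + 56 = 230 non-zircon gems altogether.
After those, each further gem must be zircon, so 230 + 7 = 237 draws guarantee 7 zircon gems.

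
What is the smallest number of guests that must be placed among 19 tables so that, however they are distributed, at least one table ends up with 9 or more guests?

153

With 152 guests one could put exactly 8 in each of the 19 tables, and no table would reach 9.
Pigeonhole: one more guest must land in a table that already has 8, giving it 9.
So 19 × 8 + 1 = 153 guests are required.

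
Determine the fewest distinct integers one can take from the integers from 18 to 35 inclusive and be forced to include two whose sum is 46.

A set avoiding the sum 46 can contain at most one of each pair {x, 46−x}, plus the 8 elements whose complement lies outside the range or equal to its own complement.
The integers 23, …, 35 (13 of them) are such a set: any two sum to at least 23+24 = 47 > 46.
Any 14th integer completes one of the 5 pairs, so 14 choices force a sum of 46.

14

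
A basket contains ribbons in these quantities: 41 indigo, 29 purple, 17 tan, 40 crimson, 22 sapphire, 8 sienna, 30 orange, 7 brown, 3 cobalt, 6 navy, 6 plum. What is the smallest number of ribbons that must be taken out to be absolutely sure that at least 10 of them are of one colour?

85

An adversary could hand out at most 9 ribbons per colour (5 colours run out sooner): 9 + 9 + 9 + 9 + 9 + 8 + 9 + 7 + 3 + 6 + 6 = 84 ribbons and still no colour has 10.
By the pigeonhole principle, one more ribbon lands in a colour already at 9, so 85 draws are enough and 84 are not.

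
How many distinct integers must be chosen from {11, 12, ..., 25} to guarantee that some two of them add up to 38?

10

A set avoiding the sum 38 can contain at most one of each pair {x, 38−x}, plus the 3 elements whose complement lies outside the range or equal to its own complement.
The integers 11, …, 19 (9 of them) are such a set: any two sum to at least 11+12 = 23 and at most 18+19 = 37 < 38.
Any 10th integer completes one of the 6 pairs, so 10 choices force a sum of 38.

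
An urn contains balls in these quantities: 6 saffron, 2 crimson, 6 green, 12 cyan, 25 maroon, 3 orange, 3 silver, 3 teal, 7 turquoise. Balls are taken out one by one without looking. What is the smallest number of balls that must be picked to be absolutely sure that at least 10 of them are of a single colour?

49

Put each drawn ball into a box by colour. The largest draw with every box below 10 takes min(count, 9) from each colour; colours with fewer than 9 contribute all they have.
Σ min(cᵢ, 9) = 6 + 2 + 6 + 9 + 9 + 3 + 3 + 3 + 7 = 48.
Draw number 48 + 1 = 49 must push one box to 10.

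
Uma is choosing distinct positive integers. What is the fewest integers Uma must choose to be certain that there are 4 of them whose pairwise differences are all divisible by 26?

Integers whose pairwise differences are multiples of 26 are exactly those sharing a remainder mod 26. The 26 residue classes mod 26 are the pigeonholes.
With 78 integers one could put 3 in each residue class and have no class reach 4.
The 79th integer pushes some class to 4, so 26·3 + 1 = 79.

79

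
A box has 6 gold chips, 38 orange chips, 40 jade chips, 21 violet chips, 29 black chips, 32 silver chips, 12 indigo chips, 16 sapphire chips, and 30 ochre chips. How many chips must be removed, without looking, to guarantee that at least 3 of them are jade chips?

In the worst case for collecting jade chips, every non-jade chip comes out first.
There are 6 + 38 + 21 + 29 + 32 + 12 + 16 + 30 = 184 non-jade chips altogether.
After those, each further chip must be jade, so 184 + 3 = 187 draws guarantee 3 jade chips.

187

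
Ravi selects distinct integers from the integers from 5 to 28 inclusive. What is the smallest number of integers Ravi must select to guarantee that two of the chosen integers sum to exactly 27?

Two chosen integers sum to 27 exactly when both halves of some pair {x, 27−x} with 5 ≤ x ≤ 27−x ≤ 22 are chosen — 9 such pairs.
The remaining 6 elements (those with no distinct partner in range) can never complete a 27-sum, so the worst case takes all of them and one from each pair: 6 + 9 = 15.
By the pigeonhole principle, the 16th integer has to be the second member of some pair, so 15 + 1 = 16.

16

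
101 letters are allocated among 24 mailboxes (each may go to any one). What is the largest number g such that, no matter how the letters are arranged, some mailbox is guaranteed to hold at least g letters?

The 24 mailboxes are the holes and the 101 letters are the pigeons.
If every mailbox held at most 4 letters, the total would be at most 24 × 4 = 96, which is less than 101.
So some mailbox holds at least ⌈101/24⌉ = 5 letters.

5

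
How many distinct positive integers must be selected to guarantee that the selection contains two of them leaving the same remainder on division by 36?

37

By the pigeonhole principle, the 36 residue classes mod 36 are the pigeonholes.
With 36 integers one could put 1 in each residue class and have no class reach 2.
The 37th integer pushes some class to 2, so 36·1 + 1 = 37.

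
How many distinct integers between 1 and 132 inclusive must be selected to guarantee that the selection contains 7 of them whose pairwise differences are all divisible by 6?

Integers whose pairwise differences are multiples of 6 are exactly those sharing a remainder mod 6. By pigeonhole, the 6 residue classes mod 6 are the pigeonholes.
With 36 integers one could put 6 in each residue class and have no class reach 7.
The 37th integer pushes some class to 7, so 6·6 + 1 = 37.

37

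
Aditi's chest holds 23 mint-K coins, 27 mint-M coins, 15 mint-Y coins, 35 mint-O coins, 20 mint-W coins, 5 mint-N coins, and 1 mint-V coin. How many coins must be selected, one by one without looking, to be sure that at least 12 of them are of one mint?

62

By the pigeonhole principle, the 7 mints are the holes; the coins drawn are the pigeons.
To avoid 12 of any one mint, the worst case takes at most 11 of each mint, or every coin of a mint that has fewer than 11.
That gives 11 + 11 + 11 + 11 + 11 + 5 + 1 = 61 coins with no mint reaching 12.
The next coin forces some mint to 12, so 61 + 1 = 62.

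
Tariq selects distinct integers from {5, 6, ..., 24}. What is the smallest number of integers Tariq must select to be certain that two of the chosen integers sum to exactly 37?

15

A set avoiding the sum 37 can contain at most one of each pair {x, 37−x}, plus the 8 elements whose complement lies outside the range.
The integers 5, …, 18 (14 of them) are such a set: any two sum to at least 5+6 = 11 and at most 17+18 = 35 < 37.
Any 15th integer completes one of the 6 pairs, so 15 choices force a sum of 37.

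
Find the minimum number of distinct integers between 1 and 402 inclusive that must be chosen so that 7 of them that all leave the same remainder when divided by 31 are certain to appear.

The 31 residue classes mod 31 are the pigeonholes.
With 186 integers one could put 6 in each residue class and have no class reach 7.
The 187th integer pushes some class to 7, so 31·6 + 1 = 187.

187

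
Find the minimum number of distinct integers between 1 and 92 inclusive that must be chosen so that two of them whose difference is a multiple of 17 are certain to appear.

18

Integers whose pairwise differences are multiples of 17 are exactly those sharing a remainder mod 17. By pigeonhole, the 17 residue classes mod 17 are the pigeonholes.
With 17 integers one could put 1 in each residue class and have no class reach 2.
The 18th integer pushes some class to 2, so 17·1 + 1 = 18.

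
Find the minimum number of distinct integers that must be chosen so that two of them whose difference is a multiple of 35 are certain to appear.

Integers whose pairwise differences are multiples of 35 are exactly those sharing a remainder mod 35. By the pigeonhole principle, the 35 residue classes mod 35 are the pigeonholes.
With 35 integers one could put 1 in each residue class and have no class reach 2.
The 36th integer pushes some class to 2, so 35·1 + 1 = 36.

36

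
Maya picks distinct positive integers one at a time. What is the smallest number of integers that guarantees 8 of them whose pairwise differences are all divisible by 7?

Integers whose pairwise differences are multiples of 7 are exactly those sharing a remainder mod 7. By the pigeonhole principle, the 7 residue classes mod 7 are the pigeonholes.
With 49 integers one could put 7 in each residue class and have no class reach 8.
The 50th integer pushes some class to 8, so 7·7 + 1 = 50.

50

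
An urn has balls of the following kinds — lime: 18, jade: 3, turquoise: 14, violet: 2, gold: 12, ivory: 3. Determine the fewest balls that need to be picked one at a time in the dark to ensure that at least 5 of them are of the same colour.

By pigeonhole, put each drawn ball into a box by colour. The largest draw with every box below 5 takes min(count, 4) from each colour; colours with fewer than 4 contribute all they have.
Σ min(cᵢ, 4) = 4 + 3 + 4 + 2 + 4 + 3 = 20.
Draw number 20 + 1 = 21 must push one box to 5.

21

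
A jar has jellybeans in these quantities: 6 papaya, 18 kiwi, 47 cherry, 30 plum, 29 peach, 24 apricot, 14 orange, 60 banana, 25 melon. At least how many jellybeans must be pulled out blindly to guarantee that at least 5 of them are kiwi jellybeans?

240

In the worst case for collecting kiwi jellybeans, every non-kiwi jellybean comes out first.
There are 6 + 47 + 30 + 29 + 24 + 14 + 60 + 25 = 235 non-kiwi jellybeans altogether.
After those, each further jellybean must be kiwi, so 235 + 5 = 240 draws guarantee 5 kiwi jellybeans.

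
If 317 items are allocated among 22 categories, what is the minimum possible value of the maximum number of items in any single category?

The 22 categories are the holes and the 317 items are the pigeons.
If every category held at most 14 items, the total would be at most 22 × 14 = 308, which is less than 317.
So some category holds at least ⌈317/22⌉ = 15 items.

15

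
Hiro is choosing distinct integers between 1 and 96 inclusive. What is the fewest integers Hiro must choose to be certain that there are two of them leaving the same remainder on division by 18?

19

By pigeonhole, the 18 residue classes mod 18 are the pigeonholes.
With 18 integers one could put 1 in each residue class and have no class reach 2.
The 19th integer pushes some class to 2, so 18·1 + 1 = 19.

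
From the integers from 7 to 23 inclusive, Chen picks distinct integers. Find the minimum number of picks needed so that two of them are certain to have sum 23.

13

A set avoiding the sum 23 can contain at most one of each pair {x, 23−x}, plus the 7 elements whose complement lies outside the range.
The integers 12, …, 23 (12 of them) are such a set: any two sum to at least 12+13 = 25 > 23.
Pigeonhole: any 13th integer completes one of the 5 pairs, so 13 choices force a sum of 23.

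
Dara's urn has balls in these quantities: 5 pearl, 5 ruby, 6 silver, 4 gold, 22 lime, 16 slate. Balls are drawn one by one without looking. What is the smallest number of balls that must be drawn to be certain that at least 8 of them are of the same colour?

35

By pigeonhole, the 6 colours are the holes; the balls drawn are the pigeons.
To avoid 8 of any one colour, the worst case takes at most 7 of each colour, or every ball of a colour that has fewer than 7.
That gives 5 + 5 + 6 + 4 + 7 + 7 = 34 balls with no colour reaching 8.
The next ball forces some colour to 8, so 34 + 1 = 35.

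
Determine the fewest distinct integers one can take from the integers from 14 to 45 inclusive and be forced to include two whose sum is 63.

19

Two chosen integers sum to 63 exactly when both halves of some pair {x, 63−x} with 18 ≤ x ≤ 63−x ≤ 45 are chosen — 14 such pairs.
The remaining 4 elements (those with no distinct partner in range) can never complete a 63-sum, so the worst case takes all of them and one from each pair: 4 + 14 = 18.
The 19th integer has to be the second member of some pair, so 18 + 1 = 19.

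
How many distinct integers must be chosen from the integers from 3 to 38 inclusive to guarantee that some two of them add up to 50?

Two chosen integers sum to 50 exactly when both halves of some pair {x, 50−x} with 12 ≤ x ≤ 50−x ≤ 38 are chosen — 13 such pairs.
The remaining 10 elements (those with no distinct partner in range) can never complete a 50-sum, so the worst case takes all of them and one from each pair: 10 + 13 = 23.
The 24th integer has to be the second member of some pair, so 23 + 1 = 24.

24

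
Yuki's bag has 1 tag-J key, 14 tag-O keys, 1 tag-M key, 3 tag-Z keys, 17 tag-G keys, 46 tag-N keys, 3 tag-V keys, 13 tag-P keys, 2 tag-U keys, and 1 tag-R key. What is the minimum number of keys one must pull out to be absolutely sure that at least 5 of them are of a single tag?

By the pigeonhole principle, put each drawn key into a box by tag. The largest draw with every box below 5 takes min(count, 4) from each tag; tags with fewer than 4 contribute all they have.
Σ min(cᵢ, 4) = 1 + 4 + 1 + 3 + 4 + 4 + 3 + 4 + 2 + 1 = 27.
Draw number 27 + 1 = 28 must push one box to 5.

28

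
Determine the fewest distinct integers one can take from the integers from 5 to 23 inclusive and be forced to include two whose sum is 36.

A set avoiding the sum 36 can contain at most one of each pair {x, 36−x}, plus the 9 elements whose complement lies outside the range or equal to its own complement.
The integers 5, …, 18 (14 of them) are such a set: any two sum to at least 5+6 = 11 and at most 17+18 = 35 < 36.
By the pigeonhole principle, any 15th integer completes one of the 5 pairs, so 15 choices force a sum of 36.

15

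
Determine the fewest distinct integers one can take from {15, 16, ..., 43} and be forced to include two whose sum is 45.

A set avoiding the sum 45 can contain at most one of each pair {x, 45−x}, plus the 13 elements whose complement lies outside the range.
The integers 23, …, 43 (21 of them) are such a set: any two sum to at least 23+24 = 47 > 45.
By the pigeonhole principle, any 22nd integer completes one of the 8 pairs, so 22 choices force a sum of 45.

22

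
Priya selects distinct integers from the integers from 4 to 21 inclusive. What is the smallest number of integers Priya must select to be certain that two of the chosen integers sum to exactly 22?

Two chosen integers sum to 22 exactly when both halves of some pair {x, 22−x} with 4 ≤ x ≤ 22−x ≤ 18 are chosen — 7 such pairs.
The remaining 4 elements (those with no distinct partner in range) can never complete a 22-sum, so the worst case takes all of them and one from each pair: 4 + 7 = 11.
The 12th integer has to be the second member of some pair, so 11 + 1 = 12.

12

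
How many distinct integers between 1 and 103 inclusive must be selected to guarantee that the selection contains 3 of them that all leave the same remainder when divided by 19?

The 19 residue classes mod 19 are the pigeonholes.
With 38 integers one could put 2 in each residue class and have no class reach 3.
The 39th integer pushes some class to 3, so 19·2 + 1 = 39.

39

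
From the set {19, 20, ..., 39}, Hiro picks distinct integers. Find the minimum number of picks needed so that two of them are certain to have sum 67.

Group the elements by complementary pair {x, 67−x}: {28,39}, {29,38}, {30,37}, …, giving 6 two-element pairs and 9 integers whose partner 67−x falls outside [19,39].
Treating each of those 15 groups as a pigeonhole, one can pick one integer per group — 15 integers — with no two summing to 67.
The 16th integer lands in an occupied pair, forcing a sum of 67.

16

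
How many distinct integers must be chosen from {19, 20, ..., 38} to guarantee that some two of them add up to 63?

Two chosen integers sum to 63 exactly when both halves of some pair {x, 63−x} with 25 ≤ x ≤ 63−x ≤ 38 are chosen — 7 such pairs.
The remaining 6 elements (those with no distinct partner in range) can never complete a 63-sum, so the worst case takes all of them and one from each pair: 6 + 7 = 13.
By pigeonhole, the 14th integer has to be the second member of some pair, so 13 + 1 = 14.

14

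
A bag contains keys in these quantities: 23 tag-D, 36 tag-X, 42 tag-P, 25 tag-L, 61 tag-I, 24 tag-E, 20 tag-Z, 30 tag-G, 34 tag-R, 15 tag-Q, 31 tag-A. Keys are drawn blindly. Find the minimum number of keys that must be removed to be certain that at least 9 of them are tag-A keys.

In the worst case for collecting tag-A keys, every non-tag-A key comes out first.
There are 23 + 36 + 42 + 25 + 61 + 24 + 20 + 30 + 34 + 15 = 310 non-tag-A keys altogether.
After those, each further key must be tag-A, so 310 + 9 = 319 draws guarantee 9 tag-A keys.

319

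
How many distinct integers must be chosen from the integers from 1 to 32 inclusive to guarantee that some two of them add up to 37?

19

Group the elements by complementary pair {x, 37−x}: {5,32}, {6,31}, {7,30}, …, giving 14 two-element pairs and 4 integers whose partner 37−x falls outside [1,32].
By the pigeonhole principle, treating each of those 18 groups as a pigeonhole, one can pick one integer per group — 18 integers — with no two summing to 37.
The 19th integer lands in an occupied pair, forcing a sum of 37.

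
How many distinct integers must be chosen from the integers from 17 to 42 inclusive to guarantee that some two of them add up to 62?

Two chosen integers sum to 62 exactly when both halves of some pair {x, 62−x} with 20 ≤ x ≤ 62−x ≤ 42 are chosen — 11 such pairs.
The remaining 4 elements (those with no distinct partner in range) can never complete a 62-sum, so the worst case takes all of them and one from each pair: 4 + 11 = 15.
The 16th integer has to be the second member of some pair, so 15 + 1 = 16.

16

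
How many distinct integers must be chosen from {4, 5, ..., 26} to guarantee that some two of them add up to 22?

17

A set avoiding the sum 22 can contain at most one of each pair {x, 22−x}, plus the 9 elements whose complement lies outside the range or equal to its own complement.
The integers 11, …, 26 (16 of them) are such a set: any two sum to at least 11+12 = 23 > 22.
By pigeonhole, any 17th integer completes one of the 7 pairs, so 17 choices force a sum of 22.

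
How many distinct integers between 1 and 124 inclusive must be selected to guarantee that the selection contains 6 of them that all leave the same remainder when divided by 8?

Pigeonhole: the 8 residue classes mod 8 are the pigeonholes.
With 40 integers one could put 5 in each residue class and have no class reach 6.
The 41st integer pushes some class to 6, so 8·5 + 1 = 41.

41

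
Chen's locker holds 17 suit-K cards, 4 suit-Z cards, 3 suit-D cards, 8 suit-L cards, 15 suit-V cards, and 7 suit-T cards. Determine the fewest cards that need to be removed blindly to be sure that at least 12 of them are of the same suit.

45

By the pigeonhole principle, put each drawn card into a box by suit. The largest draw with every box below 12 takes min(count, 11) from each suit; suits with fewer than 11 contribute all they have.
Σ min(cᵢ, 11) = 11 + 4 + 3 + 8 + 11 + 7 = 44.
Draw number 44 + 1 = 45 must push one box to 12.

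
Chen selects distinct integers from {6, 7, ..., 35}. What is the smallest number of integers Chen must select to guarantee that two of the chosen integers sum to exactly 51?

A set avoiding the sum 51 can contain at most one of each pair {x, 51−x}, plus the 10 elements whose complement lies outside the range.
The integers 6, …, 25 (20 of them) are such a set: any two sum to at least 6+7 = 13 and at most 24+25 = 49 < 51.
By pigeonhole, any 21st integer completes one of the 10 pairs, so 21 choices force a sum of 51.

21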